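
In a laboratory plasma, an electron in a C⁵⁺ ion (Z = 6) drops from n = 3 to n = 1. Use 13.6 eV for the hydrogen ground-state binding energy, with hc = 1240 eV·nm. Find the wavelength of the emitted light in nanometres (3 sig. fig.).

2.85 nm

For Z = 6 the level energies scale as Z², so the effective Rydberg energy is 13.6 × 36 = 489.6 eV.
ΔE = 489.6 × (1/1² − 1/3²) = 489.6 × 0.8889 = 435.2 eV.
λ = hc/ΔE = 1240 / 435.2 = 2.85 nm.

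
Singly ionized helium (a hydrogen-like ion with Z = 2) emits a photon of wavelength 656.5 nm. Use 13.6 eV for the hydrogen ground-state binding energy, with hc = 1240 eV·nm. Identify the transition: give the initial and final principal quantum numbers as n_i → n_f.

The photon energy is ΔE = hc/λ = 1240 / 656.5 = 1.889 eV.
With Z = 2, ΔE = 54.40 × (1/n_f² − 1/n_i²), so 1/n_f² − 1/n_i² = 0.03472.
Trying n_f = 4 gives 1/n_i² = 0.02778, i.e. n_i ≈ 6; this pair matches.

n_i = 6, n_f = 4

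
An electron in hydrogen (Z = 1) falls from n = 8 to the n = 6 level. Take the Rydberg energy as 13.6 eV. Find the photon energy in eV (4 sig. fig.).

0.1653 eV

E_8 = −13.60/64 = −0.2125 eV and E_6 = −13.60/36 = −0.3778 eV.
The photon energy is |E_8 − E_6| = 0.1653 eV.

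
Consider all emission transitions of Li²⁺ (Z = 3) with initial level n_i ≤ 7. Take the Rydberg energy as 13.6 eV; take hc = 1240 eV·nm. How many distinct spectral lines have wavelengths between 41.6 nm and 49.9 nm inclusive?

Enumerate all n_i → n_f pairs with 1 ≤ n_f < n_i ≤ 7 and compute λ = 1240 / [13.6·9·(1/n_f² − 1/n_i²)].
Lines falling in [41.6, 49.9] nm: 7→2 (44.12 nm), 6→2 (45.59 nm), 5→2 (48.24 nm).

3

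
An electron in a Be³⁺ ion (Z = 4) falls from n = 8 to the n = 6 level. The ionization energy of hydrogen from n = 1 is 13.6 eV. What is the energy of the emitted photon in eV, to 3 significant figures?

The Bohr energies scale as Z², so for Z = 4: E_n = −217.6/n² eV.
E_8 = −217.6/64 = −3.400 eV and E_6 = −217.6/36 = −6.044 eV.
The photon energy is |E_8 − E_6| = 2.64 eV.

2.64 eV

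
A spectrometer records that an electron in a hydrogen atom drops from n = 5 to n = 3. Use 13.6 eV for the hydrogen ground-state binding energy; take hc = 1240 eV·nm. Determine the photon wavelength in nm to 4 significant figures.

1282 nm

ΔE = 13.60 × (1/3² − 1/5²) = 13.60 × 0.07111 = 0.9671 eV.
λ = hc/ΔE = 1240 / 0.9671 = 1282 nm.
This line belongs to the Paschen series.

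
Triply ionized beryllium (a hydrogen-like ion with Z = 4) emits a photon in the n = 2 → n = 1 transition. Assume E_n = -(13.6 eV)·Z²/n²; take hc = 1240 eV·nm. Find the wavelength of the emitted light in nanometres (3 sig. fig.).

7.60 nm

For Z = 4 the level energies scale as Z², so the effective Rydberg energy is 13.6 × 16 = 217.6 eV.
ΔE = 217.6 × (1/1² − 1/2²) = 217.6 × 0.7500 = 163.2 eV.
λ = hc/ΔE = 1240 / 163.2 = 7.60 nm.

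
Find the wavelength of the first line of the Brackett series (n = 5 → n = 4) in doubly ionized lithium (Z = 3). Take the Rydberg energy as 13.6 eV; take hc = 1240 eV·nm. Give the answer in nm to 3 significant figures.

450 nm

The Brackett series terminates on n_f = 4; the first line has n_i = 4+1 = 5.
ΔE = 122.4 × (1/4² − 1/5²) = 2.754 eV.
λ = 1240 / 2.754 = 450 nm.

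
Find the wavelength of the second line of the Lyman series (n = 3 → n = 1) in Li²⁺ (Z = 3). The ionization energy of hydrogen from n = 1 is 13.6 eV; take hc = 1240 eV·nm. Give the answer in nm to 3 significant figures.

11.4 nm

The Lyman series terminates on n_f = 1; the second line has n_i = 1+2 = 3.
ΔE = 122.4 × (1/1² − 1/3²) = 108.8 eV.
λ = 1240 / 108.8 = 11.4 nm.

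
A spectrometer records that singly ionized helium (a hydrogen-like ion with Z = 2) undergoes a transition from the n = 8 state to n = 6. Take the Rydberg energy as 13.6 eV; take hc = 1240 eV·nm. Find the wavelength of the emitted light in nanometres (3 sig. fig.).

1880 nm

For Z = 2 the level energies scale as Z², so the effective Rydberg energy is 13.6 × 4 = 54.40 eV.
ΔE = 54.40 × (1/6² − 1/8²) = 54.40 × 0.01215 = 0.6611 eV.
λ = hc/ΔE = 1240 / 0.6611 = 1880 nm.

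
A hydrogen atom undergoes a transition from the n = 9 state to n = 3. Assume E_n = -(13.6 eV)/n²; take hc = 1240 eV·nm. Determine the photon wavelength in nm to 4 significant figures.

ΔE = 13.60 × (1/3² − 1/9²) = 13.60 × 0.09877 = 1.343 eV.
λ = hc/ΔE = 1240 / 1.343 = 923.2 nm.
This line belongs to the Paschen series.

923.2 nm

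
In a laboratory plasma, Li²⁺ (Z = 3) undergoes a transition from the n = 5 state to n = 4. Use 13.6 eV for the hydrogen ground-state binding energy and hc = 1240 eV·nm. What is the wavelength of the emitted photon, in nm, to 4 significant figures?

450.3 nm

For Z = 3 the level energies scale as Z², so the effective Rydberg energy is 13.6 × 9 = 122.4 eV.
ΔE = 122.4 × (1/4² − 1/5²) = 122.4 × 0.02250 = 2.754 eV.
λ = hc/ΔE = 1240 / 2.754 = 450.3 nm.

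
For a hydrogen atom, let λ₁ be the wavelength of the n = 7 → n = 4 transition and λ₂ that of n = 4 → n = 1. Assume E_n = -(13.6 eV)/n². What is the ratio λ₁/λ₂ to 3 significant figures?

22.3

λ ∝ 1/ΔE ∝ 1/(1/n_f² − 1/n_i²), and the Z² and hc factors cancel in the ratio.
λ₁/λ₂ = (1/1² − 1/4²)/(1/4² − 1/7²) = 0.9375/0.04209 = 22.3.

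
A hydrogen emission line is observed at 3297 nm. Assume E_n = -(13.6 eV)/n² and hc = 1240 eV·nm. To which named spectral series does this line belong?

Pfund

ΔE = 1240/3297 = 0.3761 eV.
This matches 13.6 × (1/5² − 1/9²), so n_f = 5: the Pfund series.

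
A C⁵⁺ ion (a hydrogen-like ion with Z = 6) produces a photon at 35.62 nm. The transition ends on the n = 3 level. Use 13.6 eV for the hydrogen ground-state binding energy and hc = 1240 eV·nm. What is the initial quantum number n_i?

The photon energy is ΔE = hc/λ = 1240 / 35.62 = 34.81 eV.
With Z = 6, ΔE = 489.6 × (1/n_f² − 1/n_i²), so 1/n_f² − 1/n_i² = 0.07110.
With n_f = 3: 1/n_i² = 1/9 − 0.07110 = 0.04001, so n_i ≈ 5.00.

n_i = 5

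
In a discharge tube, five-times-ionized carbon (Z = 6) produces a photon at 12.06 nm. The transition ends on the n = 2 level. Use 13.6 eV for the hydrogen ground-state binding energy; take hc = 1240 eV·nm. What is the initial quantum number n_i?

n_i = 5

The photon energy is ΔE = hc/λ = 1240 / 12.06 = 102.8 eV.
With Z = 6, ΔE = 489.6 × (1/n_f² − 1/n_i²), so 1/n_f² − 1/n_i² = 0.2100.
With n_f = 2: 1/n_i² = 1/4 − 0.2100 = 0.03999, so n_i ≈ 5.00.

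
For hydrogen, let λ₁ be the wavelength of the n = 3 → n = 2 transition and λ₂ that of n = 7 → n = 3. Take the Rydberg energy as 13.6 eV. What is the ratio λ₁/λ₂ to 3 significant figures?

λ ∝ 1/ΔE ∝ 1/(1/n_f² − 1/n_i²), and the Z² and hc factors cancel in the ratio.
λ₁/λ₂ = (1/3² − 1/7²)/(1/2² − 1/3²) = 0.09070/0.1389 = 0.653.

0.653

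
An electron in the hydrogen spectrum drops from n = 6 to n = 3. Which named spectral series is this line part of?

The series is set by the lower level: n_f = 3 is the Paschen series.

Paschen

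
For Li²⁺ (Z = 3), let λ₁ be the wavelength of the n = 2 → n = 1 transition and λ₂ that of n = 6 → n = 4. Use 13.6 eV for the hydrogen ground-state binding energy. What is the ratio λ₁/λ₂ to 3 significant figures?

0.0463

λ ∝ 1/ΔE ∝ 1/(1/n_f² − 1/n_i²), and the Z² and hc factors cancel in the ratio.
λ₁/λ₂ = (1/4² − 1/6²)/(1/1² − 1/2²) = 0.03472/0.7500 = 0.0463.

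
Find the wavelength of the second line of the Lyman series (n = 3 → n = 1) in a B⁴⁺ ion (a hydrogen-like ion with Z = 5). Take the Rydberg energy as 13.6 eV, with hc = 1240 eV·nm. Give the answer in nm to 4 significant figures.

4.103 nm

The Lyman series terminates on n_f = 1; the second line has n_i = 1+2 = 3.
ΔE = 340.0 × (1/1² − 1/3²) = 302.2 eV.
λ = 1240 / 302.2 = 4.103 nm.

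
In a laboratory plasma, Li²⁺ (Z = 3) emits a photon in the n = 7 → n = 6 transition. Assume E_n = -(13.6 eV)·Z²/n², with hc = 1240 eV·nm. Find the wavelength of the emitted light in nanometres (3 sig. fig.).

1370 nm

For Z = 3 the level energies scale as Z², so the effective Rydberg energy is 13.6 × 9 = 122.4 eV.
ΔE = 122.4 × (1/6² − 1/7²) = 122.4 × 0.007370 = 0.9020 eV.
λ = hc/ΔE = 1240 / 0.9020 = 1370 nm.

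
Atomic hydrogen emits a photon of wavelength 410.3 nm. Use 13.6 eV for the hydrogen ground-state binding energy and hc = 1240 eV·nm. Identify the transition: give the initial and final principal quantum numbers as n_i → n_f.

The photon energy is ΔE = hc/λ = 1240 / 410.3 = 3.022 eV.
With Z = 1, ΔE = 13.60 × (1/n_f² − 1/n_i²), so 1/n_f² − 1/n_i² = 0.2222.
Trying n_f = 2 gives 1/n_i² = 0.02778, i.e. n_i ≈ 6; this pair matches.

n_i = 6, n_f = 2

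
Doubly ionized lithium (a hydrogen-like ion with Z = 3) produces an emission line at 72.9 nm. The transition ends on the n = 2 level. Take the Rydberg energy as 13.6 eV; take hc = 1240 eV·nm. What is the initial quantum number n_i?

The photon energy is ΔE = hc/λ = 1240 / 72.9 = 17.01 eV.
With Z = 3, ΔE = 122.4 × (1/n_f² − 1/n_i²), so 1/n_f² − 1/n_i² = 0.1390.
With n_f = 2: 1/n_i² = 1/4 − 0.1390 = 0.1110, so n_i ≈ 3.00.

n_i = 3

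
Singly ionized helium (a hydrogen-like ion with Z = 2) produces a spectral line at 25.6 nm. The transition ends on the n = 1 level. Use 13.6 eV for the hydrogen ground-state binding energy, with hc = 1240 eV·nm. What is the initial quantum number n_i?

The photon energy is ΔE = hc/λ = 1240 / 25.6 = 48.44 eV.
With Z = 2, ΔE = 54.40 × (1/n_f² − 1/n_i²), so 1/n_f² − 1/n_i² = 0.8904.
With n_f = 1: 1/n_i² = 1/1 − 0.8904 = 0.1096, so n_i ≈ 3.02.

n_i = 3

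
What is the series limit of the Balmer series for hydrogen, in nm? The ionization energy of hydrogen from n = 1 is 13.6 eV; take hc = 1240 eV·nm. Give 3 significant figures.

365 nm

The Balmer series has lower level n_f = 2; the series limit corresponds to n_i → ∞.
ΔE_max = 13.6 × 1 / 2² = 3.400 eV.
λ_min = 1240 / 3.400 = 365 nm.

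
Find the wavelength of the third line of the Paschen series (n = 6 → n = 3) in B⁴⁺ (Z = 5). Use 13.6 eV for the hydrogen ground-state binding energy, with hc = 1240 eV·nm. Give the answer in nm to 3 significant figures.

43.8 nm

The Paschen series terminates on n_f = 3; the third line has n_i = 3+3 = 6.
ΔE = 340.0 × (1/3² − 1/6²) = 28.33 eV.
λ = 1240 / 28.33 = 43.8 nm.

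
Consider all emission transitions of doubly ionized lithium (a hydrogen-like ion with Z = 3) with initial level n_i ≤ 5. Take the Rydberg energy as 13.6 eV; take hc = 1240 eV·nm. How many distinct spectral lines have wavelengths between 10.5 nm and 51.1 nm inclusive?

5

Enumerate all n_i → n_f pairs with 1 ≤ n_f < n_i ≤ 5 and compute λ = 1240 / [13.6·9·(1/n_f² − 1/n_i²)].
Lines falling in [10.5, 51.1] nm: 5→1 (10.55 nm), 4→1 (10.81 nm), 3→1 (11.40 nm), 2→1 (13.51 nm), 5→2 (48.24 nm).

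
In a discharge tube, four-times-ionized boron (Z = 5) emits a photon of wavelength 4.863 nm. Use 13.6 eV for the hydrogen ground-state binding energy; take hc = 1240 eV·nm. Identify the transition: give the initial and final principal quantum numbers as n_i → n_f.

The photon energy is ΔE = hc/λ = 1240 / 4.863 = 255.0 eV.
With Z = 5, ΔE = 340.0 × (1/n_f² − 1/n_i²), so 1/n_f² − 1/n_i² = 0.7500.
Trying n_f = 1 gives 1/n_i² = 0.2500, i.e. n_i ≈ 2; this pair matches.

n_i = 2, n_f = 1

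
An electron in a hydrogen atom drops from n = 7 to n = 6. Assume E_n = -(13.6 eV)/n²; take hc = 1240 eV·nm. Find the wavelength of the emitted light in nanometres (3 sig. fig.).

12400 nm

ΔE = 13.60 × (1/6² − 1/7²) = 13.60 × 0.007370 = 0.1002 eV.
λ = hc/ΔE = 1240 / 0.1002 = 12400 nm.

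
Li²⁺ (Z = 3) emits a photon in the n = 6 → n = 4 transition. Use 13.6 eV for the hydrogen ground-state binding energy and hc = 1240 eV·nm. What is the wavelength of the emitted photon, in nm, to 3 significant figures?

For Z = 3 the level energies scale as Z², so the effective Rydberg energy is 13.6 × 9 = 122.4 eV.
ΔE = 122.4 × (1/4² − 1/6²) = 122.4 × 0.03472 = 4.250 eV.
λ = hc/ΔE = 1240 / 4.250 = 292 nm.

292 nm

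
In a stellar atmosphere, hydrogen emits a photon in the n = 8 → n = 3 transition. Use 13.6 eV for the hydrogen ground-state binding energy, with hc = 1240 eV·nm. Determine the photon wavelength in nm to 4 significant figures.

954.9 nm

ΔE = 13.60 × (1/3² − 1/8²) = 13.60 × 0.09549 = 1.299 eV.
λ = hc/ΔE = 1240 / 1.299 = 954.9 nm.
This line belongs to the Paschen series.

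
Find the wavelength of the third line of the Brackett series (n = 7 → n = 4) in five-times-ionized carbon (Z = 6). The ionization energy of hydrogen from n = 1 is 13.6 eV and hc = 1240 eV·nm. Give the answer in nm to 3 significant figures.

60.2 nm

The Brackett series terminates on n_f = 4; the third line has n_i = 4+3 = 7.
ΔE = 489.6 × (1/4² − 1/7²) = 20.61 eV.
λ = 1240 / 20.61 = 60.2 nm.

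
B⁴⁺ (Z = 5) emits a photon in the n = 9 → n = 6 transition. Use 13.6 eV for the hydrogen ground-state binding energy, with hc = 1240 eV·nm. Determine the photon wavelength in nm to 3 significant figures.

236 nm

For Z = 5 the level energies scale as Z², so the effective Rydberg energy is 13.6 × 25 = 340.0 eV.
ΔE = 340.0 × (1/6² − 1/9²) = 340.0 × 0.01543 = 5.247 eV.
λ = hc/ΔE = 1240 / 5.247 = 236 nm.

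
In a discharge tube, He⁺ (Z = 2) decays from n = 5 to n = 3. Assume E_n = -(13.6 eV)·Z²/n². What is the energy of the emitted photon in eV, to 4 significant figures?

3.868 eV

The Bohr energies scale as Z², so for Z = 2: E_n = −54.40/n² eV.
E_5 = −54.40/25 = −2.176 eV and E_3 = −54.40/9 = −6.044 eV.
The photon energy is |E_5 − E_3| = 3.868 eV.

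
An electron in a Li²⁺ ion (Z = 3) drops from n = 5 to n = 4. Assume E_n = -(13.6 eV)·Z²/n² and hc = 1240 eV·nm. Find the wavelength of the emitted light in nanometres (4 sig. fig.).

For Z = 3 the level energies scale as Z², so the effective Rydberg energy is 13.6 × 9 = 122.4 eV.
ΔE = 122.4 × (1/4² − 1/5²) = 122.4 × 0.02250 = 2.754 eV.
λ = hc/ΔE = 1240 / 2.754 = 450.3 nm.

450.3 nm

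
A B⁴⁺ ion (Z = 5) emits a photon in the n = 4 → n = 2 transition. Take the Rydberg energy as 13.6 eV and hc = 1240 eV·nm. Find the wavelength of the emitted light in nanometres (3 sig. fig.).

19.5 nm

For Z = 5 the level energies scale as Z², so the effective Rydberg energy is 13.6 × 25 = 340.0 eV.
ΔE = 340.0 × (1/2² − 1/4²) = 340.0 × 0.1875 = 63.75 eV.
λ = hc/ΔE = 1240 / 63.75 = 19.5 nm.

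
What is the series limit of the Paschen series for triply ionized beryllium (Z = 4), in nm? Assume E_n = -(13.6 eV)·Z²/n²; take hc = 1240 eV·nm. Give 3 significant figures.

The Paschen series has lower level n_f = 3; the series limit corresponds to n_i → ∞.
ΔE_max = 13.6 × 16 / 3² = 24.18 eV.
λ_min = 1240 / 24.18 = 51.3 nm.

51.3 nm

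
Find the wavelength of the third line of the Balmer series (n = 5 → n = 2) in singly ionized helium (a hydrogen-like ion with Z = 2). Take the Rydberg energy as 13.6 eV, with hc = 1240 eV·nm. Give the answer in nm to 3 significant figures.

The Balmer series terminates on n_f = 2; the third line has n_i = 2+3 = 5.
ΔE = 54.40 × (1/2² − 1/5²) = 11.42 eV.
λ = 1240 / 11.42 = 109 nm.

109 nm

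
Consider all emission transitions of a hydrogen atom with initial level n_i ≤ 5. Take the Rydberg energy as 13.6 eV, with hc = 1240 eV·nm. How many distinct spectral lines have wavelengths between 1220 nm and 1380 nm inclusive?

Enumerate all n_i → n_f pairs with 1 ≤ n_f < n_i ≤ 5 and compute λ = 1240 / [13.6·1·(1/n_f² − 1/n_i²)].
Lines falling in [1220, 1380] nm: 5→3 (1282 nm).

1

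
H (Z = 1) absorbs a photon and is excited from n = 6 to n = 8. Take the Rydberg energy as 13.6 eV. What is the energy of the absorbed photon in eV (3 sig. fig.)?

0.165 eV

E_8 = −13.60/64 = −0.2125 eV and E_6 = −13.60/36 = −0.3778 eV.
The photon energy is |E_8 − E_6| = 0.165 eV.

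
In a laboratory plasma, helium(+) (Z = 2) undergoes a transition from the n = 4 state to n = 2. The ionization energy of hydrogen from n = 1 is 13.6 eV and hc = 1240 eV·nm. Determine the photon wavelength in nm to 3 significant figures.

122 nm

For Z = 2 the level energies scale as Z², so the effective Rydberg energy is 13.6 × 4 = 54.40 eV.
ΔE = 54.40 × (1/2² − 1/4²) = 54.40 × 0.1875 = 10.20 eV.
λ = hc/ΔE = 1240 / 10.20 = 122 nm.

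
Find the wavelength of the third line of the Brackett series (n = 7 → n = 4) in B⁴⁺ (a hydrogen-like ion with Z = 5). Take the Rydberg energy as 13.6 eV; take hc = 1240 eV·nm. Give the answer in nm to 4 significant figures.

The Brackett series terminates on n_f = 4; the third line has n_i = 4+3 = 7.
ΔE = 340.0 × (1/4² − 1/7²) = 14.31 eV.
λ = 1240 / 14.31 = 86.65 nm.

86.65 nm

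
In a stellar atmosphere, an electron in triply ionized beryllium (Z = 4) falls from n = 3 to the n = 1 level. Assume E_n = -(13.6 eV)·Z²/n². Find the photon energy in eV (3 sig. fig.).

The Bohr energies scale as Z², so for Z = 4: E_n = −217.6/n² eV.
E_3 = −217.6/9 = −24.18 eV and E_1 = −217.6/1 = −217.6 eV.
The photon energy is |E_3 − E_1| = 193 eV.

193 eV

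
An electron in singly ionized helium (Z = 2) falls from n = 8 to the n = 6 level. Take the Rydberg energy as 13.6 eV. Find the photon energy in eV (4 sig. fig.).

The Bohr energies scale as Z², so for Z = 2: E_n = −54.40/n² eV.
E_8 = −54.40/64 = −0.8500 eV and E_6 = −54.40/36 = −1.511 eV.
The photon energy is |E_8 − E_6| = 0.6611 eV.

0.6611 eV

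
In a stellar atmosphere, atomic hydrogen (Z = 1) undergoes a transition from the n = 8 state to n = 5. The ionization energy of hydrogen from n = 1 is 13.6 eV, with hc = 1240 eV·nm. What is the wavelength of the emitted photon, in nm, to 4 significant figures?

3741 nm

ΔE = 13.60 × (1/5² − 1/8²) = 13.60 × 0.02438 = 0.3315 eV.
λ = hc/ΔE = 1240 / 0.3315 = 3741 nm.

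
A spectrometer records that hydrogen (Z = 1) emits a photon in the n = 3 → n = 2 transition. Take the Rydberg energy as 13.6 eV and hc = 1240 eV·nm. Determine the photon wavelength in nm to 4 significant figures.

ΔE = 13.60 × (1/2² − 1/3²) = 13.60 × 0.1389 = 1.889 eV.
λ = hc/ΔE = 1240 / 1.889 = 656.5 nm.
This line belongs to the Balmer series.

656.5 nm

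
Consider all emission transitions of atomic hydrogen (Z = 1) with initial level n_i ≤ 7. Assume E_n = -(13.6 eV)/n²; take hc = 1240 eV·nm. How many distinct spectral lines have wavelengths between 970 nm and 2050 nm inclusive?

Enumerate all n_i → n_f pairs with 1 ≤ n_f < n_i ≤ 7 and compute λ = 1240 / [13.6·1·(1/n_f² − 1/n_i²)].
Lines falling in [970, 2050] nm: 7→3 (1005 nm), 6→3 (1094 nm), 5→3 (1282 nm), 4→3 (1876 nm).

4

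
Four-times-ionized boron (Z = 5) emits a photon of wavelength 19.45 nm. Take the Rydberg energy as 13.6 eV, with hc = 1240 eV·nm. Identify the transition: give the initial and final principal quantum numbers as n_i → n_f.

n_i = 4, n_f = 2

The photon energy is ΔE = hc/λ = 1240 / 19.45 = 63.75 eV.
With Z = 5, ΔE = 340.0 × (1/n_f² − 1/n_i²), so 1/n_f² − 1/n_i² = 0.1875.
Trying n_f = 2 gives 1/n_i² = 0.06249, i.e. n_i ≈ 4; this pair matches.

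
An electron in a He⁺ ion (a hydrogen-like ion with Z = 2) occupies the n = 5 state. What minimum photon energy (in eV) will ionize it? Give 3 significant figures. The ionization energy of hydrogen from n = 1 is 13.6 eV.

E_n = −13.6 Z²/n² = −54.40/n² eV for Z = 2.
E_5 = −54.40/25 = −2.18 eV, so ionization (to E = 0) requires 2.18 eV.

2.18 eV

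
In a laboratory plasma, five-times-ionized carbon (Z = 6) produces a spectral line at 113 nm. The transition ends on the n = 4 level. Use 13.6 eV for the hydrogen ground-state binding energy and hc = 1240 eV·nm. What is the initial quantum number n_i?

n_i = 5

The photon energy is ΔE = hc/λ = 1240 / 113 = 10.97 eV.
With Z = 6, ΔE = 489.6 × (1/n_f² − 1/n_i²), so 1/n_f² − 1/n_i² = 0.02241.
With n_f = 4: 1/n_i² = 1/16 − 0.02241 = 0.04009, so n_i ≈ 4.99.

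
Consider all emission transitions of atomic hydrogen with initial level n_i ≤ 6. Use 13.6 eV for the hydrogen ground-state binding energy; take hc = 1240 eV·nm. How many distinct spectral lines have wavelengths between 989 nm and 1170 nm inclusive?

1

Enumerate all n_i → n_f pairs with 1 ≤ n_f < n_i ≤ 6 and compute λ = 1240 / [13.6·1·(1/n_f² − 1/n_i²)].
Lines falling in [989, 1170] nm: 6→3 (1094 nm).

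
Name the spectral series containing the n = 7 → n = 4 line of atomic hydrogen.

The series is set by the lower level: n_f = 4 is the Brackett series.

Brackett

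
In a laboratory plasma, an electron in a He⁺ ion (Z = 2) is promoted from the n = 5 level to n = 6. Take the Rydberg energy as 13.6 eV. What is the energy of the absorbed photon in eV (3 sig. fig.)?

The Bohr energies scale as Z², so for Z = 2: E_n = −54.40/n² eV.
E_6 = −54.40/36 = −1.511 eV and E_5 = −54.40/25 = −2.176 eV.
The photon energy is |E_6 − E_5| = 0.665 eV.

0.665 eV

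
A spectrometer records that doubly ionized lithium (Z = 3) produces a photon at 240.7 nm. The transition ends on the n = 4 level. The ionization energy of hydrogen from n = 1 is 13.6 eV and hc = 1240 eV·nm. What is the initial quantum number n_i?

The photon energy is ΔE = hc/λ = 1240 / 240.7 = 5.152 eV.
With Z = 3, ΔE = 122.4 × (1/n_f² − 1/n_i²), so 1/n_f² − 1/n_i² = 0.04209.
With n_f = 4: 1/n_i² = 1/16 − 0.04209 = 0.02041, so n_i ≈ 7.00.

n_i = 7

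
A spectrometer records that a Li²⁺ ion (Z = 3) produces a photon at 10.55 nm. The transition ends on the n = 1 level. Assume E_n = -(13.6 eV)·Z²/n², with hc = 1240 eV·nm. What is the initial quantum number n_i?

n_i = 5

The photon energy is ΔE = hc/λ = 1240 / 10.55 = 117.5 eV.
With Z = 3, ΔE = 122.4 × (1/n_f² − 1/n_i²), so 1/n_f² − 1/n_i² = 0.9603.
With n_f = 1: 1/n_i² = 1/1 − 0.9603 = 0.03974, so n_i ≈ 5.02.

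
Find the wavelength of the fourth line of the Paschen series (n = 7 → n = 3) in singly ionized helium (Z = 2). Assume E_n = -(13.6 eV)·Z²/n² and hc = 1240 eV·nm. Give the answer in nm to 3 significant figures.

251 nm

The Paschen series terminates on n_f = 3; the fourth line has n_i = 3+4 = 7.
ΔE = 54.40 × (1/3² − 1/7²) = 4.934 eV.
λ = 1240 / 4.934 = 251 nm.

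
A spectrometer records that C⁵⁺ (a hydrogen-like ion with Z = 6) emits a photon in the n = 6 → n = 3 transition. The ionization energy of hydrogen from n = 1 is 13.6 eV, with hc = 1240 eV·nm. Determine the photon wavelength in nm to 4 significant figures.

30.39 nm

For Z = 6 the level energies scale as Z², so the effective Rydberg energy is 13.6 × 36 = 489.6 eV.
ΔE = 489.6 × (1/3² − 1/6²) = 489.6 × 0.08333 = 40.80 eV.
λ = hc/ΔE = 1240 / 40.80 = 30.39 nm.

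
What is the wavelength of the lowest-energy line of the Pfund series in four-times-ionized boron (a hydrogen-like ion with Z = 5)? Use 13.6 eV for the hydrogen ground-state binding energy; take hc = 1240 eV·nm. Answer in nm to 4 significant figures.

298.4 nm

The Pfund series terminates on n_f = 5; the first line has n_i = 5+1 = 6.
ΔE = 340.0 × (1/5² − 1/6²) = 4.156 eV.
λ = 1240 / 4.156 = 298.4 nm.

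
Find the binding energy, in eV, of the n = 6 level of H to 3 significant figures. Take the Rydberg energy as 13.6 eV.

E_6 = −13.60/36 = −0.378 eV, so ionization (to E = 0) requires 0.378 eV.

0.378 eV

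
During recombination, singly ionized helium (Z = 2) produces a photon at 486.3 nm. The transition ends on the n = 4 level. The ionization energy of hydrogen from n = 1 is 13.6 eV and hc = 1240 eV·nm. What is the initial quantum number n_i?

The photon energy is ΔE = hc/λ = 1240 / 486.3 = 2.550 eV.
With Z = 2, ΔE = 54.40 × (1/n_f² − 1/n_i²), so 1/n_f² − 1/n_i² = 0.04687.
With n_f = 4: 1/n_i² = 1/16 − 0.04687 = 0.01563, so n_i ≈ 8.00.

n_i = 8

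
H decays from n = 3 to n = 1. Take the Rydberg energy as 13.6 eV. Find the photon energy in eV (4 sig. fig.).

E_3 = −13.60/9 = −1.511 eV and E_1 = −13.60/1 = −13.60 eV.
The photon energy is |E_3 − E_1| = 12.09 eV.

12.09 eV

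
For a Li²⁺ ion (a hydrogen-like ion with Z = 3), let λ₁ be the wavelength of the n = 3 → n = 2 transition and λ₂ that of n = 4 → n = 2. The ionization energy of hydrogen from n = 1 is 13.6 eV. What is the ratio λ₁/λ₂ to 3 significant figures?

λ ∝ 1/ΔE ∝ 1/(1/n_f² − 1/n_i²), and the Z² and hc factors cancel in the ratio.
λ₁/λ₂ = (1/2² − 1/4²)/(1/2² − 1/3²) = 0.1875/0.1389 = 1.35.

1.35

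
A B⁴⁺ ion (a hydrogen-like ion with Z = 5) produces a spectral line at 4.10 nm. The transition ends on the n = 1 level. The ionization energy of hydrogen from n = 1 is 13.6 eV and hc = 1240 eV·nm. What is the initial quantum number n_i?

The photon energy is ΔE = hc/λ = 1240 / 4.10 = 302.4 eV.
With Z = 5, ΔE = 340.0 × (1/n_f² − 1/n_i²), so 1/n_f² − 1/n_i² = 0.8895.
With n_f = 1: 1/n_i² = 1/1 − 0.8895 = 0.1105, so n_i ≈ 3.01.

n_i = 3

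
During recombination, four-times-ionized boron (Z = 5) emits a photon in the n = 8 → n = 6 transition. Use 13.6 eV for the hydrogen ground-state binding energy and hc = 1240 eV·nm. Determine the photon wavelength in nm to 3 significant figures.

300 nm

For Z = 5 the level energies scale as Z², so the effective Rydberg energy is 13.6 × 25 = 340.0 eV.
ΔE = 340.0 × (1/6² − 1/8²) = 340.0 × 0.01215 = 4.132 eV.
λ = hc/ΔE = 1240 / 4.132 = 300 nm.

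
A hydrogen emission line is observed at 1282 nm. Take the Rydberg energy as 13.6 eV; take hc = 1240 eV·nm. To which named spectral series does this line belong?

ΔE = 1240/1282 = 0.9672 eV.
This matches 13.6 × (1/3² − 1/5²), so n_f = 3: the Paschen series.

Paschen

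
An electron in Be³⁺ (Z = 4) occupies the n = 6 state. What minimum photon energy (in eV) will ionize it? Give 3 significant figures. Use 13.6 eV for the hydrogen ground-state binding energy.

6.04 eV

E_n = −13.6 Z²/n² = −217.6/n² eV for Z = 4.
E_6 = −217.6/36 = −6.04 eV, so ionization (to E = 0) requires 6.04 eV.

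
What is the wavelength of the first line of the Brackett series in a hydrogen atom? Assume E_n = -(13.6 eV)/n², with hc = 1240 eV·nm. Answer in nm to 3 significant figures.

The Brackett series terminates on n_f = 4; the first line has n_i = 4+1 = 5.
ΔE = 13.60 × (1/4² − 1/5²) = 0.3060 eV.
λ = 1240 / 0.3060 = 4050 nm.

4050 nm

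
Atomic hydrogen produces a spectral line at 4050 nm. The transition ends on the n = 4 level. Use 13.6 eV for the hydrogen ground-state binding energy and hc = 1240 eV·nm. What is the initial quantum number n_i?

n_i = 5

The photon energy is ΔE = hc/λ = 1240 / 4050 = 0.3062 eV.
With Z = 1, ΔE = 13.60 × (1/n_f² − 1/n_i²), so 1/n_f² − 1/n_i² = 0.02251.
With n_f = 4: 1/n_i² = 1/16 − 0.02251 = 0.03999, so n_i ≈ 5.00.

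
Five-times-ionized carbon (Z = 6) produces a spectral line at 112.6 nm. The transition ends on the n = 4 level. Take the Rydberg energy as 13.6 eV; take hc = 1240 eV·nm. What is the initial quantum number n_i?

The photon energy is ΔE = hc/λ = 1240 / 112.6 = 11.01 eV.
With Z = 6, ΔE = 489.6 × (1/n_f² − 1/n_i²), so 1/n_f² − 1/n_i² = 0.02249.
With n_f = 4: 1/n_i² = 1/16 − 0.02249 = 0.04001, so n_i ≈ 5.00.

n_i = 5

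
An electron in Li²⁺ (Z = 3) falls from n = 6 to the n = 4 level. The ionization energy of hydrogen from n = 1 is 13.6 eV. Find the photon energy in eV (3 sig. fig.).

The Bohr energies scale as Z², so for Z = 3: E_n = −122.4/n² eV.
E_6 = −122.4/36 = −3.400 eV and E_4 = −122.4/16 = −7.650 eV.
The photon energy is |E_6 − E_4| = 4.25 eV.

4.25 eV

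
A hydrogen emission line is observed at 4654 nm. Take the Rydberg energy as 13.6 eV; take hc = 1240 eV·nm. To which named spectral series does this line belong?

Pfund

ΔE = 1240/4654 = 0.2664 eV.
This matches 13.6 × (1/5² − 1/7²), so n_f = 5: the Pfund series.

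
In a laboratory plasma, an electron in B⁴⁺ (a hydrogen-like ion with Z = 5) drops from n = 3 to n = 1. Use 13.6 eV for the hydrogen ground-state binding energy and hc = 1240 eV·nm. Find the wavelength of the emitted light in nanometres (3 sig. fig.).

For Z = 5 the level energies scale as Z², so the effective Rydberg energy is 13.6 × 25 = 340.0 eV.
ΔE = 340.0 × (1/1² − 1/3²) = 340.0 × 0.8889 = 302.2 eV.
λ = hc/ΔE = 1240 / 302.2 = 4.10 nm.

4.10 nm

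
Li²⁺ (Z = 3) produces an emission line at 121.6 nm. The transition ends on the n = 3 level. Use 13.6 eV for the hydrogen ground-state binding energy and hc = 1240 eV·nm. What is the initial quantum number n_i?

The photon energy is ΔE = hc/λ = 1240 / 121.6 = 10.20 eV.
With Z = 3, ΔE = 122.4 × (1/n_f² − 1/n_i²), so 1/n_f² − 1/n_i² = 0.08331.
With n_f = 3: 1/n_i² = 1/9 − 0.08331 = 0.02780, so n_i ≈ 6.00.

n_i = 6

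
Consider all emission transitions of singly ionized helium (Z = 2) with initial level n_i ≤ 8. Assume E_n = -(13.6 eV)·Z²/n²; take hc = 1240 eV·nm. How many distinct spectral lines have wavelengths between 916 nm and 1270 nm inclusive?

Enumerate all n_i → n_f pairs with 1 ≤ n_f < n_i ≤ 8 and compute λ = 1240 / [13.6·4·(1/n_f² − 1/n_i²)].
Lines falling in [916, 1270] nm: 8→5 (935.1 nm), 5→4 (1013 nm), 7→5 (1163 nm).

3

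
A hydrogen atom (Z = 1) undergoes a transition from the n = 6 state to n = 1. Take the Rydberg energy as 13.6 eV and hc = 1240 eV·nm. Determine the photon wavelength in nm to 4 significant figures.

ΔE = 13.60 × (1/1² − 1/6²) = 13.60 × 0.9722 = 13.22 eV.
λ = hc/ΔE = 1240 / 13.22 = 93.78 nm.

93.78 nm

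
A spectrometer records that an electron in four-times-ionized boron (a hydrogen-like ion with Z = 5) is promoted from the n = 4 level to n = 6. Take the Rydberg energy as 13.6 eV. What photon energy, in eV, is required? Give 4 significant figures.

11.81 eV

The Bohr energies scale as Z², so for Z = 5: E_n = −340.0/n² eV.
E_6 = −340.0/36 = −9.444 eV and E_4 = −340.0/16 = −21.25 eV.
The photon energy is |E_6 − E_4| = 11.81 eV.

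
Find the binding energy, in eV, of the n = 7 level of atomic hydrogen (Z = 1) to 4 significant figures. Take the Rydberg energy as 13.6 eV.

0.2776 eV

E_7 = −13.60/49 = −0.2776 eV, so ionization (to E = 0) requires 0.2776 eV.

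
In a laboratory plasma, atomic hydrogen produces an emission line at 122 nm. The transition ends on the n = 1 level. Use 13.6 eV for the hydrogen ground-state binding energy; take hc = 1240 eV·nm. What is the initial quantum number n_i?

n_i = 2

The photon energy is ΔE = hc/λ = 1240 / 122 = 10.16 eV.
With Z = 1, ΔE = 13.60 × (1/n_f² − 1/n_i²), so 1/n_f² − 1/n_i² = 0.7473.
With n_f = 1: 1/n_i² = 1/1 − 0.7473 = 0.2527, so n_i ≈ 1.99.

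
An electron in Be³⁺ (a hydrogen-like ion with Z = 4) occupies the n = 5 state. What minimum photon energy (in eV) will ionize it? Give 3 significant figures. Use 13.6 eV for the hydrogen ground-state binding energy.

8.70 eV

E_n = −13.6 Z²/n² = −217.6/n² eV for Z = 4.
E_5 = −217.6/25 = −8.70 eV, so ionization (to E = 0) requires 8.70 eV.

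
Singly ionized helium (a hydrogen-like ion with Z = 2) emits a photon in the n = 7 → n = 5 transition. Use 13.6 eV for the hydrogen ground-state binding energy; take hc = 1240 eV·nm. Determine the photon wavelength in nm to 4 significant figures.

For Z = 2 the level energies scale as Z², so the effective Rydberg energy is 13.6 × 4 = 54.40 eV.
ΔE = 54.40 × (1/5² − 1/7²) = 54.40 × 0.01959 = 1.066 eV.
λ = hc/ΔE = 1240 / 1.066 = 1163 nm.

1163 nm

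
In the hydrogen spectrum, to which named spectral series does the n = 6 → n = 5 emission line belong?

The series is set by the lower level: n_f = 5 is the Pfund series.

Pfund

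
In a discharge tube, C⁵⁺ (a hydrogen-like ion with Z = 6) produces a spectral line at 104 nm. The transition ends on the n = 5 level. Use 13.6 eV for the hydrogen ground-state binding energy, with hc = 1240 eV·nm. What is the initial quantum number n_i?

The photon energy is ΔE = hc/λ = 1240 / 104 = 11.92 eV.
With Z = 6, ΔE = 489.6 × (1/n_f² − 1/n_i²), so 1/n_f² − 1/n_i² = 0.02435.
With n_f = 5: 1/n_i² = 1/25 − 0.02435 = 0.01565, so n_i ≈ 7.99.

n_i = 8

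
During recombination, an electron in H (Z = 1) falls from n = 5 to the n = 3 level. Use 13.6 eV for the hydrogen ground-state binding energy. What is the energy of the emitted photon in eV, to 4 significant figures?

0.9671 eV

E_5 = −13.60/25 = −0.5440 eV and E_3 = −13.60/9 = −1.511 eV.
The photon energy is |E_5 − E_3| = 0.9671 eV.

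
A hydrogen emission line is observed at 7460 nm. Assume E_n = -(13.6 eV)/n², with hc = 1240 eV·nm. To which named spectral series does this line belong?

Pfund

ΔE = 1240/7460 = 0.1662 eV.
This matches 13.6 × (1/5² − 1/6²), so n_f = 5: the Pfund series.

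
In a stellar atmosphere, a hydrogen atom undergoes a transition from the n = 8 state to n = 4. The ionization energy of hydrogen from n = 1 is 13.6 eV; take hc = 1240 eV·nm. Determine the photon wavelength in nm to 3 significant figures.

1950 nm

ΔE = 13.60 × (1/4² − 1/8²) = 13.60 × 0.04688 = 0.6375 eV.
λ = hc/ΔE = 1240 / 0.6375 = 1950 nm.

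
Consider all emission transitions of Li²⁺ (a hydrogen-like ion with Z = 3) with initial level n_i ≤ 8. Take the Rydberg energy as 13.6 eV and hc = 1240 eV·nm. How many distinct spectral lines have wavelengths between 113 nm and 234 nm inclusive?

Enumerate all n_i → n_f pairs with 1 ≤ n_f < n_i ≤ 8 and compute λ = 1240 / [13.6·9·(1/n_f² − 1/n_i²)].
Lines falling in [113, 234] nm: 6→3 (121.6 nm), 5→3 (142.5 nm), 4→3 (208.4 nm), 8→4 (216.1 nm).

4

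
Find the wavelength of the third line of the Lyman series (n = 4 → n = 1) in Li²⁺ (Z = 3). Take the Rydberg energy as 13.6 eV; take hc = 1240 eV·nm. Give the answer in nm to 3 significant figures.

10.8 nm

The Lyman series terminates on n_f = 1; the third line has n_i = 1+3 = 4.
ΔE = 122.4 × (1/1² − 1/4²) = 114.8 eV.
λ = 1240 / 114.8 = 10.8 nm.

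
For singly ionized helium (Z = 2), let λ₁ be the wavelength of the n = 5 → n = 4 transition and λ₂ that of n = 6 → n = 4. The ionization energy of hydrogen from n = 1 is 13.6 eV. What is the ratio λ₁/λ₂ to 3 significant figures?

1.54

λ ∝ 1/ΔE ∝ 1/(1/n_f² − 1/n_i²), and the Z² and hc factors cancel in the ratio.
λ₁/λ₂ = (1/4² − 1/6²)/(1/4² − 1/5²) = 0.03472/0.02250 = 1.54.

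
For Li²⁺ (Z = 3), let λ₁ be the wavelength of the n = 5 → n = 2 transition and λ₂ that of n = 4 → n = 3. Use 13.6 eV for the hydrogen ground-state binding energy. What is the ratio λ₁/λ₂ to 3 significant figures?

λ ∝ 1/ΔE ∝ 1/(1/n_f² − 1/n_i²), and the Z² and hc factors cancel in the ratio.
λ₁/λ₂ = (1/3² − 1/4²)/(1/2² − 1/5²) = 0.04861/0.2100 = 0.231.

0.231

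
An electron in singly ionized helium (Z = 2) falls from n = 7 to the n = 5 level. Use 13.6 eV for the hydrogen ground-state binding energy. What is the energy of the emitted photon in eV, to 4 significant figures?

1.066 eV

The Bohr energies scale as Z², so for Z = 2: E_n = −54.40/n² eV.
E_7 = −54.40/49 = −1.110 eV and E_5 = −54.40/25 = −2.176 eV.
The photon energy is |E_7 − E_5| = 1.066 eV.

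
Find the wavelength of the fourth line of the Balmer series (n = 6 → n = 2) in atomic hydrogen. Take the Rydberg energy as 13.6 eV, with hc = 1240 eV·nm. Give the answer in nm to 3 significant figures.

410 nm

The Balmer series terminates on n_f = 2; the fourth line has n_i = 2+4 = 6.
ΔE = 13.60 × (1/2² − 1/6²) = 3.022 eV.
λ = 1240 / 3.022 = 410 nm.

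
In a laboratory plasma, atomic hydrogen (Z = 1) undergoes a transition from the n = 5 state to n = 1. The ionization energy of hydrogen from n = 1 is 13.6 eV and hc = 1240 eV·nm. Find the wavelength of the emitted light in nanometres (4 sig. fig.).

94.98 nm

ΔE = 13.60 × (1/1² − 1/5²) = 13.60 × 0.9600 = 13.06 eV.
λ = hc/ΔE = 1240 / 13.06 = 94.98 nm.
This line belongs to the Lyman series.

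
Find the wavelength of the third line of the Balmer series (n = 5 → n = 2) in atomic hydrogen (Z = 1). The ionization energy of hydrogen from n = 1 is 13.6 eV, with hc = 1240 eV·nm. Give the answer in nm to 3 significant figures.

The Balmer series terminates on n_f = 2; the third line has n_i = 2+3 = 5.
ΔE = 13.60 × (1/2² − 1/5²) = 2.856 eV.
λ = 1240 / 2.856 = 434 nm.

434 nm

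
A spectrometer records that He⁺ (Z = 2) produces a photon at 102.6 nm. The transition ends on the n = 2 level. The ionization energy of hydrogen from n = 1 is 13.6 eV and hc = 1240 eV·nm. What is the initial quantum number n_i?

n_i = 6

The photon energy is ΔE = hc/λ = 1240 / 102.6 = 12.09 eV.
With Z = 2, ΔE = 54.40 × (1/n_f² − 1/n_i²), so 1/n_f² − 1/n_i² = 0.2222.
With n_f = 2: 1/n_i² = 1/4 − 0.2222 = 0.02784, so n_i ≈ 5.99.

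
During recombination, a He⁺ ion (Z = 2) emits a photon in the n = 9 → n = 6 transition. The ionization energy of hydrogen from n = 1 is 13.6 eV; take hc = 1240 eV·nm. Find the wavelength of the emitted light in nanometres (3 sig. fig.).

For Z = 2 the level energies scale as Z², so the effective Rydberg energy is 13.6 × 4 = 54.40 eV.
ΔE = 54.40 × (1/6² − 1/9²) = 54.40 × 0.01543 = 0.8395 eV.
λ = hc/ΔE = 1240 / 0.8395 = 1480 nm.

1480 nm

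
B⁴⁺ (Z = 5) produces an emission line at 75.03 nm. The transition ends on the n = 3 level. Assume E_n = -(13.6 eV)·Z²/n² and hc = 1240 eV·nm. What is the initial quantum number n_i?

n_i = 4

The photon energy is ΔE = hc/λ = 1240 / 75.03 = 16.53 eV.
With Z = 5, ΔE = 340.0 × (1/n_f² − 1/n_i²), so 1/n_f² − 1/n_i² = 0.04861.
With n_f = 3: 1/n_i² = 1/9 − 0.04861 = 0.06250, so n_i ≈ 4.00.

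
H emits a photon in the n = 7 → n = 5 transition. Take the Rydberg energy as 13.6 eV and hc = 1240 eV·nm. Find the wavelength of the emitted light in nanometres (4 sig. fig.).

ΔE = 13.60 × (1/5² − 1/7²) = 13.60 × 0.01959 = 0.2664 eV.
λ = hc/ΔE = 1240 / 0.2664 = 4654 nm.
This line belongs to the Pfund series.

4654 nm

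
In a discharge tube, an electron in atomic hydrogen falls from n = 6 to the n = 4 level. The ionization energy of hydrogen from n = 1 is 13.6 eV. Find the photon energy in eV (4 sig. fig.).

E_6 = −13.60/36 = −0.3778 eV and E_4 = −13.60/16 = −0.8500 eV.
The photon energy is |E_6 − E_4| = 0.4722 eV.

0.4722 eV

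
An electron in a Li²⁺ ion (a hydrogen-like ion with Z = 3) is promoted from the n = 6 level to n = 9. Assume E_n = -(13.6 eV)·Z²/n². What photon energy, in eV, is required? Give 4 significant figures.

The Bohr energies scale as Z², so for Z = 3: E_n = −122.4/n² eV.
E_9 = −122.4/81 = −1.511 eV and E_6 = −122.4/36 = −3.400 eV.
The photon energy is |E_9 − E_6| = 1.889 eV.

1.889 eV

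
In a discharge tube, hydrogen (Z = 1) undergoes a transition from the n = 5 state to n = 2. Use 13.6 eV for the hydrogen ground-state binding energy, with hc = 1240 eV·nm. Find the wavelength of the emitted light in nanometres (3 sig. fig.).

ΔE = 13.60 × (1/2² − 1/5²) = 13.60 × 0.2100 = 2.856 eV.
λ = hc/ΔE = 1240 / 2.856 = 434 nm.
This line belongs to the Balmer series.

434 nm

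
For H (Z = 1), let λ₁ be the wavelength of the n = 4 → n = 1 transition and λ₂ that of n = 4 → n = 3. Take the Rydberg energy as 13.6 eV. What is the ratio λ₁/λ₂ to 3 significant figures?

λ ∝ 1/ΔE ∝ 1/(1/n_f² − 1/n_i²), and the Z² and hc factors cancel in the ratio.
λ₁/λ₂ = (1/3² − 1/4²)/(1/1² − 1/4²) = 0.04861/0.9375 = 0.0519.

0.0519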